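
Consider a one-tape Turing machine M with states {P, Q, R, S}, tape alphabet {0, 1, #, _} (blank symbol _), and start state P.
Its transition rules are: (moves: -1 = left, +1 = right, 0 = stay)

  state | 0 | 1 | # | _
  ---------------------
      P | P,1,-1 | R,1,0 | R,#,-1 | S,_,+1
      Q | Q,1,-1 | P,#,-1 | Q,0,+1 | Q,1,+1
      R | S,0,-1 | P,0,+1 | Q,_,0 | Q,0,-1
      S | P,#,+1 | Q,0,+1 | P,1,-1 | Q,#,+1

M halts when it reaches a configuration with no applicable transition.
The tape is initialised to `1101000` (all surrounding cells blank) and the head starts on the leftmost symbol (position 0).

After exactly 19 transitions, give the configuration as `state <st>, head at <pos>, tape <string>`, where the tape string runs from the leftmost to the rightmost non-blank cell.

P | _[1]101000   read 1 → write 1, move 0, go to R
R | _[1]101000   read 1 → write 0, move +1, go to P
P | _0[1]01000   read 1 → write 1, move 0, go to R
R | _0[1]01000   read 1 → write 0, move +1, go to P
P | _00[0]1000   read 0 → write 1, move -1, go to P
P | _0[0]11000   read 0 → write 1, move -1, go to P
P | _[0]111000   read 0 → write 1, move -1, go to P
P | [_]1111000   read _ → write _, move +1, go to S
S | _[1]111000   read 1 → write 0, move +1, go to Q
Q | _0[1]11000   read 1 → write #, move -1, go to P
P | _[0]#11000   read 0 → write 1, move -1, go to P
P | [_]1#11000   read _ → write _, move +1, go to S
S | _[1]#11000   read 1 → write 0, move +1, go to Q
Q | _0[#]11000   read # → write 0, move +1, go to Q
Q | _00[1]1000   read 1 → write #, move -1, go to P
P | _0[0]#1000   read 0 → write 1, move -1, go to P
P | _[0]1#1000   read 0 → write 1, move -1, go to P
P | [_]11#1000   read _ → write _, move +1, go to S
S | _[1]1#1000   read 1 → write 0, move +1, go to Q
Q | _0[1]#1000
After 19 steps: state Q, head at 1, tape 01#1000.

state Q, head at 1, tape 01#1000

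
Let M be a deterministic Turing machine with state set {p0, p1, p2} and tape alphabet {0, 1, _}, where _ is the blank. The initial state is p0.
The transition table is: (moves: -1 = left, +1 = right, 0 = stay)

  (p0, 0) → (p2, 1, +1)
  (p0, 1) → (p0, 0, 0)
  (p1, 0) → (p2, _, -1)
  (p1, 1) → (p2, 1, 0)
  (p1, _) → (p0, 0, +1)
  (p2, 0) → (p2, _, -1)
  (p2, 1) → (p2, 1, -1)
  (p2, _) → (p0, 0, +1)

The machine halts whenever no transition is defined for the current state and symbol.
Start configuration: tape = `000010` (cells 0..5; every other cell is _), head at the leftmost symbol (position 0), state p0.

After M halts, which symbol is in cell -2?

p0 | __[0]00010   read 0 → write 1, move +1, go to p2
p2 | __1[0]0010   read 0 → write _, move -1, go to p2
p2 | __[1]_0010   read 1 → write 1, move -1, go to p2
p2 | _[_]1_0010   read _ → write 0, move +1, go to p0
p0 | _0[1]_0010   read 1 → write 0, move 0, go to p0
p0 | _0[0]_0010   read 0 → write 1, move +1, go to p2
p2 | _01[_]0010   read _ → write 0, move +1, go to p0
p0 | _010[0]010   read 0 → write 1, move +1, go to p2
p2 | _0101[0]10   read 0 → write _, move -1, go to p2
p2 | _010[1]_10   read 1 → write 1, move -1, go to p2
p2 | _01[0]1_10   read 0 → write _, move -1, go to p2
p2 | _0[1]_1_10   read 1 → write 1, move -1, go to p2
p2 | _[0]1_1_10   read 0 → write _, move -1, go to p2
p2 | [_]_1_1_10   read _ → write 0, move +1, go to p0
p0 | 0[_]1_1_10
Cell -2 holds 0 when M halts.

0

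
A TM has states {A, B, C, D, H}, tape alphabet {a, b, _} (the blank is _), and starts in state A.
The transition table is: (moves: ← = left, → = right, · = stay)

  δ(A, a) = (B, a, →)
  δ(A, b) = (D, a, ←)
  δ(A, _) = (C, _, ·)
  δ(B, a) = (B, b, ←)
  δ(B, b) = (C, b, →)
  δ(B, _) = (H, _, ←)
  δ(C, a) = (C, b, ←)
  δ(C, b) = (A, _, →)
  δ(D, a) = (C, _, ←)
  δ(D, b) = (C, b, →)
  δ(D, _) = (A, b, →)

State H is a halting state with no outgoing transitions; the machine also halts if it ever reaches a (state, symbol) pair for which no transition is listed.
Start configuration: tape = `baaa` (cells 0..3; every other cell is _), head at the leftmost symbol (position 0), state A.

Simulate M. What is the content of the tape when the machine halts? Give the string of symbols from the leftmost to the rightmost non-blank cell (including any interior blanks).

bbbba

state=A head=0 tape=_[b]aaa_   (A,b)→(D,a,←)
state=D head=-1 tape=[_]aaaa_   (D,_)→(A,b,→)
state=A head=0 tape=b[a]aaa_   (A,a)→(B,a,→)
state=B head=1 tape=ba[a]aa_   (B,a)→(B,b,←)
state=B head=0 tape=b[a]baa_   (B,a)→(B,b,←)
state=B head=-1 tape=[b]bbaa_   (B,b)→(C,b,→)
state=C head=0 tape=b[b]baa_   (C,b)→(A,_,→)
state=A head=1 tape=b_[b]aa_   (A,b)→(D,a,←)
state=D head=0 tape=b[_]aaa_   (D,_)→(A,b,→)
state=A head=1 tape=bb[a]aa_   (A,a)→(B,a,→)
state=B head=2 tape=bba[a]a_   (B,a)→(B,b,←)
state=B head=1 tape=bb[a]ba_   (B,a)→(B,b,←)
state=B head=0 tape=b[b]bba_   (B,b)→(C,b,→)
state=C head=1 tape=bb[b]ba_   (C,b)→(A,_,→)
state=A head=2 tape=bb_[b]a_   (A,b)→(D,a,←)
state=D head=1 tape=bb[_]aa_   (D,_)→(A,b,→)
state=A head=2 tape=bbb[a]a_   (A,a)→(B,a,→)
state=B head=3 tape=bbba[a]_   (B,a)→(B,b,←)
state=B head=2 tape=bbb[a]b_   (B,a)→(B,b,←)
state=B head=1 tape=bb[b]bb_   (B,b)→(C,b,→)
state=C head=2 tape=bbb[b]b_   (C,b)→(A,_,→)
state=A head=3 tape=bbb_[b]_   (A,b)→(D,a,←)
state=D head=2 tape=bbb[_]a_   (D,_)→(A,b,→)
state=A head=3 tape=bbbb[a]_   (A,a)→(B,a,→)
state=B head=4 tape=bbbba[_]   (B,_)→(H,_,←)
state=H head=3 tape=bbbb[a]_
The non-blank tape span at halt is bbbba.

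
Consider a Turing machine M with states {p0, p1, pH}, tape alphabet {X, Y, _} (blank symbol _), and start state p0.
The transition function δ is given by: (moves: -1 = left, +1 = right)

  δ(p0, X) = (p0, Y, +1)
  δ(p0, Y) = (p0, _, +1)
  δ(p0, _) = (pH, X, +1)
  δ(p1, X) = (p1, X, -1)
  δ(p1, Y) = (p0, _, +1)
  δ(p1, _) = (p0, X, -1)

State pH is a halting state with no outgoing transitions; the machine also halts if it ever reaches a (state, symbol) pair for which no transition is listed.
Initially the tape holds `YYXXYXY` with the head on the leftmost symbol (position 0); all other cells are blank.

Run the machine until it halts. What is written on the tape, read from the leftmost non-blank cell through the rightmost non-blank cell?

state=p0 head=0 tape=[Y]YXXYXY__   (p0,Y)→(p0,_,+1)
state=p0 head=1 tape=_[Y]XXYXY__   (p0,Y)→(p0,_,+1)
state=p0 head=2 tape=__[X]XYXY__   (p0,X)→(p0,Y,+1)
state=p0 head=3 tape=__Y[X]YXY__   (p0,X)→(p0,Y,+1)
state=p0 head=4 tape=__YY[Y]XY__   (p0,Y)→(p0,_,+1)
state=p0 head=5 tape=__YY_[X]Y__   (p0,X)→(p0,Y,+1)
state=p0 head=6 tape=__YY_Y[Y]__   (p0,Y)→(p0,_,+1)
state=p0 head=7 tape=__YY_Y_[_]_   (p0,_)→(pH,X,+1)
state=pH head=8 tape=__YY_Y_X[_]
The non-blank tape span at halt is YY_Y_X.

YY_Y_X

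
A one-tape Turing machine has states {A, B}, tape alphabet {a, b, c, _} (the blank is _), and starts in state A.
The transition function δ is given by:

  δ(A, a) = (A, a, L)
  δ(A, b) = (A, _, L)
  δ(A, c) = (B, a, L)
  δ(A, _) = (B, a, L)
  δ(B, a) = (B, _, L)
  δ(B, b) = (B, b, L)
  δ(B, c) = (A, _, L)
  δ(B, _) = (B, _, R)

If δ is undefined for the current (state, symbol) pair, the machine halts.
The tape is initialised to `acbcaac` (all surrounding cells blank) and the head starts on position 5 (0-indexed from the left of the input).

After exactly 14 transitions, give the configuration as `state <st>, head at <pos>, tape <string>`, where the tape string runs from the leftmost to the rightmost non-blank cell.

A | __acbca[a]c   read a → write a, move L, go to A
A | __acbc[a]ac   read a → write a, move L, go to A
A | __acb[c]aac   read c → write a, move L, go to B
B | __ac[b]aaac   read b → write b, move L, go to B
B | __a[c]baaac   read c → write _, move L, go to A
A | __[a]_baaac   read a → write a, move L, go to A
A | _[_]a_baaac   read _ → write a, move L, go to B
B | [_]aa_baaac   read _ → write _, move R, go to B
B | _[a]a_baaac   read a → write _, move L, go to B
B | [_]_a_baaac   read _ → write _, move R, go to B
B | _[_]a_baaac   read _ → write _, move R, go to B
B | __[a]_baaac   read a → write _, move L, go to B
B | _[_]__baaac   read _ → write _, move R, go to B
B | __[_]_baaac   read _ → write _, move R, go to B
B | ___[_]baaac
After 14 steps: state B, head at 1, tape baaac.

state B, head at 1, tape baaac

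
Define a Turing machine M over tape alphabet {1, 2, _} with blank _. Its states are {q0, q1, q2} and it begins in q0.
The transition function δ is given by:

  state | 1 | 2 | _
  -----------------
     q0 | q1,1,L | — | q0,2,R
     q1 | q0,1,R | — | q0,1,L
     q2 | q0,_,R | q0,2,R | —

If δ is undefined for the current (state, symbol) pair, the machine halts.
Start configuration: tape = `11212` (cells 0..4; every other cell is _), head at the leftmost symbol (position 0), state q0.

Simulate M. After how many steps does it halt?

4

state=q0 head=0 tape=__[1]1212   (q0,1)→(q1,1,L)
state=q1 head=-1 tape=_[_]11212   (q1,_)→(q0,1,L)
state=q0 head=-2 tape=[_]111212   (q0,_)→(q0,2,R)
state=q0 head=-1 tape=2[1]11212   (q0,1)→(q1,1,L)
state=q1 head=-2 tape=[2]111212
M halts after 4 transitions.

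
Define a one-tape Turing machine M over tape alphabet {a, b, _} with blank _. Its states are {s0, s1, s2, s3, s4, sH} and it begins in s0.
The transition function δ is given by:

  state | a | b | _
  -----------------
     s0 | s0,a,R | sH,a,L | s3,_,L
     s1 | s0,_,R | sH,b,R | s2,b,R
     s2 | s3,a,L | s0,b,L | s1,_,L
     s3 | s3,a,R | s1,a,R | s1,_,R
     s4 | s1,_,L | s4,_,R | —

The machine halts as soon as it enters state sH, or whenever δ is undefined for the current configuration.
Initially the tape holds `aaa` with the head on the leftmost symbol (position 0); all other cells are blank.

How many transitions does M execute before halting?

state=s0 head=0 tape=[a]aa___   (s0,a)→(s0,a,R)
state=s0 head=1 tape=a[a]a___   (s0,a)→(s0,a,R)
state=s0 head=2 tape=aa[a]___   (s0,a)→(s0,a,R)
state=s0 head=3 tape=aaa[_]__   (s0,_)→(s3,_,L)
state=s3 head=2 tape=aa[a]___   (s3,a)→(s3,a,R)
state=s3 head=3 tape=aaa[_]__   (s3,_)→(s1,_,R)
state=s1 head=4 tape=aaa_[_]_   (s1,_)→(s2,b,R)
state=s2 head=5 tape=aaa_b[_]   (s2,_)→(s1,_,L)
state=s1 head=4 tape=aaa_[b]_   (s1,b)→(sH,b,R)
state=sH head=5 tape=aaa_b[_]
M halts after 9 transitions.

9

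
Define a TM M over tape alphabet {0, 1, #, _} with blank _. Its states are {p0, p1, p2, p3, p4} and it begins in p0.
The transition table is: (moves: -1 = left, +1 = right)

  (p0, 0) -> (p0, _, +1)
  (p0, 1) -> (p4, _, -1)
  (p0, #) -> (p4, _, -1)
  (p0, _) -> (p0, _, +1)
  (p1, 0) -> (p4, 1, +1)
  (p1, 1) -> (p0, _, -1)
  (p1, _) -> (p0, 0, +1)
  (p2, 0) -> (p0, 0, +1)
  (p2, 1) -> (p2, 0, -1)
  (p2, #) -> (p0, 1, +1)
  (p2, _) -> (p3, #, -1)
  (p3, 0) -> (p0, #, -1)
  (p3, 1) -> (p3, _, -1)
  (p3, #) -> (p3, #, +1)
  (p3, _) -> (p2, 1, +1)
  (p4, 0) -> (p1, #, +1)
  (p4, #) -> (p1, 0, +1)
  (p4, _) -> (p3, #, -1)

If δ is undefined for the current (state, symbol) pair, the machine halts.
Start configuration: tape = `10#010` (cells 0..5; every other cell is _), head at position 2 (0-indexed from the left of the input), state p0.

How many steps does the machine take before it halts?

8

p0 | 10[#]010   read # → write _, move -1, go to p4
p4 | 1[0]_010   read 0 → write #, move +1, go to p1
p1 | 1#[_]010   read _ → write 0, move +1, go to p0
p0 | 1#0[0]10   read 0 → write _, move +1, go to p0
p0 | 1#0_[1]0   read 1 → write _, move -1, go to p4
p4 | 1#0[_]_0   read _ → write #, move -1, go to p3
p3 | 1#[0]#_0   read 0 → write #, move -1, go to p0
p0 | 1[#]##_0   read # → write _, move -1, go to p4
p4 | [1]_##_0
M halts after 8 transitions.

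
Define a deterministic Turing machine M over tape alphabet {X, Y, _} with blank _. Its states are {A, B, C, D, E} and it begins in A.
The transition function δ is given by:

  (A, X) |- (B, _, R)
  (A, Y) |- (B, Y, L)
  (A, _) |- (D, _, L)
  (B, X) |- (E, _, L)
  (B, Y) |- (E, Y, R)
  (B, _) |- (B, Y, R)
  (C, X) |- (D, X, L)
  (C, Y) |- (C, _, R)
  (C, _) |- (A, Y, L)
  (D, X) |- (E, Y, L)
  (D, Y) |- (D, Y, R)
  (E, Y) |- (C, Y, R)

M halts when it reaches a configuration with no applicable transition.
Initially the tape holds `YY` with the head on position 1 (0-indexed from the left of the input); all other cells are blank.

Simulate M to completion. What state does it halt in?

state=A head=1 tape=Y[Y]__   (A,Y)→(B,Y,L)
state=B head=0 tape=[Y]Y__   (B,Y)→(E,Y,R)
state=E head=1 tape=Y[Y]__   (E,Y)→(C,Y,R)
state=C head=2 tape=YY[_]_   (C,_)→(A,Y,L)
state=A head=1 tape=Y[Y]Y_   (A,Y)→(B,Y,L)
state=B head=0 tape=[Y]YY_   (B,Y)→(E,Y,R)
state=E head=1 tape=Y[Y]Y_   (E,Y)→(C,Y,R)
state=C head=2 tape=YY[Y]_   (C,Y)→(C,_,R)
state=C head=3 tape=YY_[_]   (C,_)→(A,Y,L)
state=A head=2 tape=YY[_]Y   (A,_)→(D,_,L)
state=D head=1 tape=Y[Y]_Y   (D,Y)→(D,Y,R)
state=D head=2 tape=YY[_]Y
No transition is defined for (D, _); M halts in state D.

D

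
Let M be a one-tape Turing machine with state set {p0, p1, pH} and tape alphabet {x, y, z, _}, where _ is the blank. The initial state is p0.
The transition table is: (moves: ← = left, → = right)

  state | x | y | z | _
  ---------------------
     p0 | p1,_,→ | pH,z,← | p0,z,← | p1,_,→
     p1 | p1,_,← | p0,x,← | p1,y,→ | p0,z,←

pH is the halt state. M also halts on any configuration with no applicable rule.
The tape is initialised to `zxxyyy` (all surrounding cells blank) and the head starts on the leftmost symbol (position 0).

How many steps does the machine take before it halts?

p0 | __[z]xxyyy   read z → write z, move ←, go to p0
p0 | _[_]zxxyyy   read _ → write _, move →, go to p1
p1 | __[z]xxyyy   read z → write y, move →, go to p1
p1 | __y[x]xyyy   read x → write _, move ←, go to p1
p1 | __[y]_xyyy   read y → write x, move ←, go to p0
p0 | _[_]x_xyyy   read _ → write _, move →, go to p1
p1 | __[x]_xyyy   read x → write _, move ←, go to p1
p1 | _[_]__xyyy   read _ → write z, move ←, go to p0
p0 | [_]z__xyyy   read _ → write _, move →, go to p1
p1 | _[z]__xyyy   read z → write y, move →, go to p1
p1 | _y[_]_xyyy   read _ → write z, move ←, go to p0
p0 | _[y]z_xyyy   read y → write z, move ←, go to pH
pH | [_]zz_xyyy
M halts after 12 transitions.

12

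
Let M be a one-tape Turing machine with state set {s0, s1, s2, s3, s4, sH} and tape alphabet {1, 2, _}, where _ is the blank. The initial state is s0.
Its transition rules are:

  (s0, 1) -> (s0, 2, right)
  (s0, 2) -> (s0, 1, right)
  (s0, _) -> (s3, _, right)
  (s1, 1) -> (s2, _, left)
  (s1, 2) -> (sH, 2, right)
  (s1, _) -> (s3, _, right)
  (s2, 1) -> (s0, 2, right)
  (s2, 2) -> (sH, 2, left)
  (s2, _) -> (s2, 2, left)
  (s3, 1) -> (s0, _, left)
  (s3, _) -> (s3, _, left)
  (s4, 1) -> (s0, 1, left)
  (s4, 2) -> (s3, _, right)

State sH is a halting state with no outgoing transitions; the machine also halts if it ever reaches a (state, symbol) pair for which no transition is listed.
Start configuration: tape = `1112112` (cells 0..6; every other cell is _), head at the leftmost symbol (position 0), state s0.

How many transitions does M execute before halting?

state=s0 head=0 tape=[1]112112__   (s0,1)→(s0,2,right)
state=s0 head=1 tape=2[1]12112__   (s0,1)→(s0,2,right)
state=s0 head=2 tape=22[1]2112__   (s0,1)→(s0,2,right)
state=s0 head=3 tape=222[2]112__   (s0,2)→(s0,1,right)
state=s0 head=4 tape=2221[1]12__   (s0,1)→(s0,2,right)
state=s0 head=5 tape=22212[1]2__   (s0,1)→(s0,2,right)
state=s0 head=6 tape=222122[2]__   (s0,2)→(s0,1,right)
state=s0 head=7 tape=2221221[_]_   (s0,_)→(s3,_,right)
state=s3 head=8 tape=2221221_[_]   (s3,_)→(s3,_,left)
state=s3 head=7 tape=2221221[_]_   (s3,_)→(s3,_,left)
state=s3 head=6 tape=222122[1]__   (s3,1)→(s0,_,left)
state=s0 head=5 tape=22212[2]___   (s0,2)→(s0,1,right)
state=s0 head=6 tape=222121[_]__   (s0,_)→(s3,_,right)
state=s3 head=7 tape=222121_[_]_   (s3,_)→(s3,_,left)
state=s3 head=6 tape=222121[_]__   (s3,_)→(s3,_,left)
state=s3 head=5 tape=22212[1]___   (s3,1)→(s0,_,left)
state=s0 head=4 tape=2221[2]____   (s0,2)→(s0,1,right)
state=s0 head=5 tape=22211[_]___   (s0,_)→(s3,_,right)
state=s3 head=6 tape=22211_[_]__   (s3,_)→(s3,_,left)
state=s3 head=5 tape=22211[_]___   (s3,_)→(s3,_,left)
state=s3 head=4 tape=2221[1]____   (s3,1)→(s0,_,left)
state=s0 head=3 tape=222[1]_____   (s0,1)→(s0,2,right)
state=s0 head=4 tape=2222[_]____   (s0,_)→(s3,_,right)
state=s3 head=5 tape=2222_[_]___   (s3,_)→(s3,_,left)
state=s3 head=4 tape=2222[_]____   (s3,_)→(s3,_,left)
state=s3 head=3 tape=222[2]_____
M halts after 25 transitions.

25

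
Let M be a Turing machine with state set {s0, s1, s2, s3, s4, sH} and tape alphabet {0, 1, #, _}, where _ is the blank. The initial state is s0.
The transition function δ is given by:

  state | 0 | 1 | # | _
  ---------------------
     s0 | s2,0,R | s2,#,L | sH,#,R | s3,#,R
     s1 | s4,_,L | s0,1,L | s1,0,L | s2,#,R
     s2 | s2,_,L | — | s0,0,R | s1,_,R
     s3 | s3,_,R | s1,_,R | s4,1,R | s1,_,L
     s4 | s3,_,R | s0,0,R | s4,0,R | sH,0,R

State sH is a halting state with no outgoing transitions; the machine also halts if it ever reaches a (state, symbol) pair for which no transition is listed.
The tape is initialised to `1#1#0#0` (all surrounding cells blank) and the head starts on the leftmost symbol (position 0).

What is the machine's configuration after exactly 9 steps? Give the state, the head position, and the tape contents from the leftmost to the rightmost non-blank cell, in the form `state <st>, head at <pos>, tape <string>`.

state s0, head at 3, tape 0#10#0#0

s0 | _[1]#1#0#0   read 1 → write #, move L, go to s2
s2 | [_]##1#0#0   read _ → write _, move R, go to s1
s1 | _[#]#1#0#0   read # → write 0, move L, go to s1
s1 | [_]0#1#0#0   read _ → write #, move R, go to s2
s2 | #[0]#1#0#0   read 0 → write _, move L, go to s2
s2 | [#]_#1#0#0   read # → write 0, move R, go to s0
s0 | 0[_]#1#0#0   read _ → write #, move R, go to s3
s3 | 0#[#]1#0#0   read # → write 1, move R, go to s4
s4 | 0#1[1]#0#0   read 1 → write 0, move R, go to s0
s0 | 0#10[#]0#0
After 9 steps: state s0, head at 3, tape 0#10#0#0.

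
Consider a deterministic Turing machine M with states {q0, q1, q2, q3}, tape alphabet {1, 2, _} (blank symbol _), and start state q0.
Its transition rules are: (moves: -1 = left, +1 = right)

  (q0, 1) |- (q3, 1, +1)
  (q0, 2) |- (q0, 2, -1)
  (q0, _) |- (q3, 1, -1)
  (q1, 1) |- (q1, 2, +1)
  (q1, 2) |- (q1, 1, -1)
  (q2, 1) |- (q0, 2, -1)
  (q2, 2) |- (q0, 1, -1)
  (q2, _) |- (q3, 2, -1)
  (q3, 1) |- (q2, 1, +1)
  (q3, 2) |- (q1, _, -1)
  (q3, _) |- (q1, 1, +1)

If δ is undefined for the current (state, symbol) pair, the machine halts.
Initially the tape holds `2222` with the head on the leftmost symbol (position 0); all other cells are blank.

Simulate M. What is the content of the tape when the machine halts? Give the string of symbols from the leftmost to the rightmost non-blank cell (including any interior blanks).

state=q0 head=0 tape=___[2]222   (q0,2)→(q0,2,-1)
state=q0 head=-1 tape=__[_]2222   (q0,_)→(q3,1,-1)
state=q3 head=-2 tape=_[_]12222   (q3,_)→(q1,1,+1)
state=q1 head=-1 tape=_1[1]2222   (q1,1)→(q1,2,+1)
state=q1 head=0 tape=_12[2]222   (q1,2)→(q1,1,-1)
state=q1 head=-1 tape=_1[2]1222   (q1,2)→(q1,1,-1)
state=q1 head=-2 tape=_[1]11222   (q1,1)→(q1,2,+1)
state=q1 head=-1 tape=_2[1]1222   (q1,1)→(q1,2,+1)
state=q1 head=0 tape=_22[1]222   (q1,1)→(q1,2,+1)
state=q1 head=1 tape=_222[2]22   (q1,2)→(q1,1,-1)
state=q1 head=0 tape=_22[2]122   (q1,2)→(q1,1,-1)
state=q1 head=-1 tape=_2[2]1122   (q1,2)→(q1,1,-1)
state=q1 head=-2 tape=_[2]11122   (q1,2)→(q1,1,-1)
state=q1 head=-3 tape=[_]111122
The non-blank tape span at halt is 111122.

111122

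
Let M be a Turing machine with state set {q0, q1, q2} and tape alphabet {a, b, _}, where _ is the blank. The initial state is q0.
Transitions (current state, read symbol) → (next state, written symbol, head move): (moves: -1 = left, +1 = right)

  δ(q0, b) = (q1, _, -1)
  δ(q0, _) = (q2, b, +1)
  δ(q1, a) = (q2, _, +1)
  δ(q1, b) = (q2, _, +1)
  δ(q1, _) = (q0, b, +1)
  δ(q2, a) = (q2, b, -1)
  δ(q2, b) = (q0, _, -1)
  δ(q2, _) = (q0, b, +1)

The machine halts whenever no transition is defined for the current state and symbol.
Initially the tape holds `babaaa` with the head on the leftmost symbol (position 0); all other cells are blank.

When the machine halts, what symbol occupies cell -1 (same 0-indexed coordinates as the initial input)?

state=q0 head=0 tape=__[b]abaaa   (q0,b)→(q1,_,-1)
state=q1 head=-1 tape=_[_]_abaaa   (q1,_)→(q0,b,+1)
state=q0 head=0 tape=_b[_]abaaa   (q0,_)→(q2,b,+1)
state=q2 head=1 tape=_bb[a]baaa   (q2,a)→(q2,b,-1)
state=q2 head=0 tape=_b[b]bbaaa   (q2,b)→(q0,_,-1)
state=q0 head=-1 tape=_[b]_bbaaa   (q0,b)→(q1,_,-1)
state=q1 head=-2 tape=[_]__bbaaa   (q1,_)→(q0,b,+1)
state=q0 head=-1 tape=b[_]_bbaaa   (q0,_)→(q2,b,+1)
state=q2 head=0 tape=bb[_]bbaaa   (q2,_)→(q0,b,+1)
state=q0 head=1 tape=bbb[b]baaa   (q0,b)→(q1,_,-1)
state=q1 head=0 tape=bb[b]_baaa   (q1,b)→(q2,_,+1)
state=q2 head=1 tape=bb_[_]baaa   (q2,_)→(q0,b,+1)
state=q0 head=2 tape=bb_b[b]aaa   (q0,b)→(q1,_,-1)
state=q1 head=1 tape=bb_[b]_aaa   (q1,b)→(q2,_,+1)
state=q2 head=2 tape=bb__[_]aaa   (q2,_)→(q0,b,+1)
state=q0 head=3 tape=bb__b[a]aa
Cell -1 holds b when M halts.

b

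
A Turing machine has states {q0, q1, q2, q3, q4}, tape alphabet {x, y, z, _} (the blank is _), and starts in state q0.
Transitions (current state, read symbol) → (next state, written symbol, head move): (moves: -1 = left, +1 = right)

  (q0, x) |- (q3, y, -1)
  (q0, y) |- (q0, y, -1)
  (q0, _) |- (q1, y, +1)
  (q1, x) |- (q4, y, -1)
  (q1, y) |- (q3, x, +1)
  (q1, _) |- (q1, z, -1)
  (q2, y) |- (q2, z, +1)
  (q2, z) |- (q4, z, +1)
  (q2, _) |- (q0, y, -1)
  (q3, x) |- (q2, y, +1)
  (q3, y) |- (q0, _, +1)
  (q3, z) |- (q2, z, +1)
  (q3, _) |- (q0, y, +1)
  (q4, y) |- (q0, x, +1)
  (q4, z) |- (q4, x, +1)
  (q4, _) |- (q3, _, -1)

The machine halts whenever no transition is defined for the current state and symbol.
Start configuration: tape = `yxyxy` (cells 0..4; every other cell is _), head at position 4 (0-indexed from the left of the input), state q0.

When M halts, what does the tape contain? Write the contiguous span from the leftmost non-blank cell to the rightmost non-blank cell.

yxyx_xzy

state=q0 head=4 tape=yxyx[y]___   (q0,y)→(q0,y,-1)
state=q0 head=3 tape=yxy[x]y___   (q0,x)→(q3,y,-1)
state=q3 head=2 tape=yx[y]yy___   (q3,y)→(q0,_,+1)
state=q0 head=3 tape=yx_[y]y___   (q0,y)→(q0,y,-1)
state=q0 head=2 tape=yx[_]yy___   (q0,_)→(q1,y,+1)
state=q1 head=3 tape=yxy[y]y___   (q1,y)→(q3,x,+1)
state=q3 head=4 tape=yxyx[y]___   (q3,y)→(q0,_,+1)
state=q0 head=5 tape=yxyx_[_]__   (q0,_)→(q1,y,+1)
state=q1 head=6 tape=yxyx_y[_]_   (q1,_)→(q1,z,-1)
state=q1 head=5 tape=yxyx_[y]z_   (q1,y)→(q3,x,+1)
state=q3 head=6 tape=yxyx_x[z]_   (q3,z)→(q2,z,+1)
state=q2 head=7 tape=yxyx_xz[_]   (q2,_)→(q0,y,-1)
state=q0 head=6 tape=yxyx_x[z]y
The non-blank tape span at halt is yxyx_xzy.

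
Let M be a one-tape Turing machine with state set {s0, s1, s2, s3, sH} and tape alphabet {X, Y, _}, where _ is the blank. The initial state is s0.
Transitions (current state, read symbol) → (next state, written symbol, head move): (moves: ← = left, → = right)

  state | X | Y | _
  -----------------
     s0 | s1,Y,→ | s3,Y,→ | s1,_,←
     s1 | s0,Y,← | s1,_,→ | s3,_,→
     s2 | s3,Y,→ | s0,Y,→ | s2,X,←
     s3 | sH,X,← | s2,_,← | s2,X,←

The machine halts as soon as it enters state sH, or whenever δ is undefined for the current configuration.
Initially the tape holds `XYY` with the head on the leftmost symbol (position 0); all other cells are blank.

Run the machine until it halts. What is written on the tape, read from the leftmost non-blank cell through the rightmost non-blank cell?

state=s0 head=0 tape=[X]YY__   (s0,X)→(s1,Y,→)
state=s1 head=1 tape=Y[Y]Y__   (s1,Y)→(s1,_,→)
state=s1 head=2 tape=Y_[Y]__   (s1,Y)→(s1,_,→)
state=s1 head=3 tape=Y__[_]_   (s1,_)→(s3,_,→)
state=s3 head=4 tape=Y___[_]   (s3,_)→(s2,X,←)
state=s2 head=3 tape=Y__[_]X   (s2,_)→(s2,X,←)
state=s2 head=2 tape=Y_[_]XX   (s2,_)→(s2,X,←)
state=s2 head=1 tape=Y[_]XXX   (s2,_)→(s2,X,←)
state=s2 head=0 tape=[Y]XXXX   (s2,Y)→(s0,Y,→)
state=s0 head=1 tape=Y[X]XXX   (s0,X)→(s1,Y,→)
state=s1 head=2 tape=YY[X]XX   (s1,X)→(s0,Y,←)
state=s0 head=1 tape=Y[Y]YXX   (s0,Y)→(s3,Y,→)
state=s3 head=2 tape=YY[Y]XX   (s3,Y)→(s2,_,←)
state=s2 head=1 tape=Y[Y]_XX   (s2,Y)→(s0,Y,→)
state=s0 head=2 tape=YY[_]XX   (s0,_)→(s1,_,←)
state=s1 head=1 tape=Y[Y]_XX   (s1,Y)→(s1,_,→)
state=s1 head=2 tape=Y_[_]XX   (s1,_)→(s3,_,→)
state=s3 head=3 tape=Y__[X]X   (s3,X)→(sH,X,←)
state=sH head=2 tape=Y_[_]XX
The non-blank tape span at halt is Y__XX.

Y__XX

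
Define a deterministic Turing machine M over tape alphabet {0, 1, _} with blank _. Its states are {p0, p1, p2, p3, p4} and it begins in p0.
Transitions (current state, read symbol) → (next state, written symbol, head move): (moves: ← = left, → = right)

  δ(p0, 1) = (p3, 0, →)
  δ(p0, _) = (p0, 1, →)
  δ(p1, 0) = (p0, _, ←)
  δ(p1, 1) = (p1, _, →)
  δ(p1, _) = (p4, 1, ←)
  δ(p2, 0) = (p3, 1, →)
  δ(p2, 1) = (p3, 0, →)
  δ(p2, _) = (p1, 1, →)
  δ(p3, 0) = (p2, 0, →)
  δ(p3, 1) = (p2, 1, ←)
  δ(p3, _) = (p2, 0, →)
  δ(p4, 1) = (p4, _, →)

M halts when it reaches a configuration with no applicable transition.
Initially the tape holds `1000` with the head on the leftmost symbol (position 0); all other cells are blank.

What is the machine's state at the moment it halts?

p4

p0 | [1]000___   read 1 → write 0, move →, go to p3
p3 | 0[0]00___   read 0 → write 0, move →, go to p2
p2 | 00[0]0___   read 0 → write 1, move →, go to p3
p3 | 001[0]___   read 0 → write 0, move →, go to p2
p2 | 0010[_]__   read _ → write 1, move →, go to p1
p1 | 00101[_]_   read _ → write 1, move ←, go to p4
p4 | 0010[1]1_   read 1 → write _, move →, go to p4
p4 | 0010_[1]_   read 1 → write _, move →, go to p4
p4 | 0010__[_]
No transition is defined for (p4, _); M halts in state p4.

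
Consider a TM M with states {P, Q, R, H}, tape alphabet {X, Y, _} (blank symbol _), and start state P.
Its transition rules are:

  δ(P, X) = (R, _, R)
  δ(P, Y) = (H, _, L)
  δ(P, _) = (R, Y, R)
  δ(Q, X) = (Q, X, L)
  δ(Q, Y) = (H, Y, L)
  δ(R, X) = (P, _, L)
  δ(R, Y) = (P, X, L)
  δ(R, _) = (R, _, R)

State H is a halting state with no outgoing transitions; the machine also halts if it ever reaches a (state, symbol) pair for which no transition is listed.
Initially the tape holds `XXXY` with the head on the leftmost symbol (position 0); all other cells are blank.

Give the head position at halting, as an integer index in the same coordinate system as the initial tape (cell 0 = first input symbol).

1

P | [X]XXY   read X → write _, move R, go to R
R | _[X]XY   read X → write _, move L, go to P
P | [_]_XY   read _ → write Y, move R, go to R
R | Y[_]XY   read _ → write _, move R, go to R
R | Y_[X]Y   read X → write _, move L, go to P
P | Y[_]_Y   read _ → write Y, move R, go to R
R | YY[_]Y   read _ → write _, move R, go to R
R | YY_[Y]   read Y → write X, move L, go to P
P | YY[_]X   read _ → write Y, move R, go to R
R | YYY[X]   read X → write _, move L, go to P
P | YY[Y]_   read Y → write _, move L, go to H
H | Y[Y]__
At halt the head is at cell 1.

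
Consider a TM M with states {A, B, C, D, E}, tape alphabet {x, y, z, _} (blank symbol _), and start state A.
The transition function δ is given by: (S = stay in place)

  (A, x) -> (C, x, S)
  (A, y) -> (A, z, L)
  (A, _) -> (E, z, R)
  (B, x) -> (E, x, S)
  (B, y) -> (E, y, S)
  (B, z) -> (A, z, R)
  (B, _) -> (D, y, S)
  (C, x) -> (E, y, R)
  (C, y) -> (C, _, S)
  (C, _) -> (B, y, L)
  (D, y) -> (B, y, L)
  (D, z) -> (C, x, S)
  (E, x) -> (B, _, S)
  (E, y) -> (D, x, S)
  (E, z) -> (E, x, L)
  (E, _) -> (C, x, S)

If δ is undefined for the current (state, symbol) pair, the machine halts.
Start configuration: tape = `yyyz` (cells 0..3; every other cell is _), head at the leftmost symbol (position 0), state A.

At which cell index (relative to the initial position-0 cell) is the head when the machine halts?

A | __[y]yyz   read y → write z, move L, go to A
A | _[_]zyyz   read _ → write z, move R, go to E
E | _z[z]yyz   read z → write x, move L, go to E
E | _[z]xyyz   read z → write x, move L, go to E
E | [_]xxyyz   read _ → write x, move S, go to C
C | [x]xxyyz   read x → write y, move R, go to E
E | y[x]xyyz   read x → write _, move S, go to B
B | y[_]xyyz   read _ → write y, move S, go to D
D | y[y]xyyz   read y → write y, move L, go to B
B | [y]yxyyz   read y → write y, move S, go to E
E | [y]yxyyz   read y → write x, move S, go to D
D | [x]yxyyz
At halt the head is at cell -2.

-2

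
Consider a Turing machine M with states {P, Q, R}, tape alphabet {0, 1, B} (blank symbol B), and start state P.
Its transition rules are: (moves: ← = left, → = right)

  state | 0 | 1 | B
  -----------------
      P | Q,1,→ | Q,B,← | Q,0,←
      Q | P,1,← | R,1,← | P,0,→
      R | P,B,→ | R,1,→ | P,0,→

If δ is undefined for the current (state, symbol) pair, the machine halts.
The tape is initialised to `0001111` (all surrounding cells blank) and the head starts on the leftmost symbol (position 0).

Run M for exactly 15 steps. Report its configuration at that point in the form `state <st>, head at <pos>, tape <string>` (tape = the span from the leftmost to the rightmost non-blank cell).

state P, head at 1, tape 0110B01111

state=P head=0 tape=BBB[0]001111   (P,0)→(Q,1,→)
state=Q head=1 tape=BBB1[0]01111   (Q,0)→(P,1,←)
state=P head=0 tape=BBB[1]101111   (P,1)→(Q,B,←)
state=Q head=-1 tape=BB[B]B101111   (Q,B)→(P,0,→)
state=P head=0 tape=BB0[B]101111   (P,B)→(Q,0,←)
state=Q head=-1 tape=BB[0]0101111   (Q,0)→(P,1,←)
state=P head=-2 tape=B[B]10101111   (P,B)→(Q,0,←)
state=Q head=-3 tape=[B]010101111   (Q,B)→(P,0,→)
state=P head=-2 tape=0[0]10101111   (P,0)→(Q,1,→)
state=Q head=-1 tape=01[1]0101111   (Q,1)→(R,1,←)
state=R head=-2 tape=0[1]10101111   (R,1)→(R,1,→)
state=R head=-1 tape=01[1]0101111   (R,1)→(R,1,→)
state=R head=0 tape=011[0]101111   (R,0)→(P,B,→)
state=P head=1 tape=011B[1]01111   (P,1)→(Q,B,←)
state=Q head=0 tape=011[B]B01111   (Q,B)→(P,0,→)
state=P head=1 tape=0110[B]01111
After 15 steps: state P, head at 1, tape 0110B01111.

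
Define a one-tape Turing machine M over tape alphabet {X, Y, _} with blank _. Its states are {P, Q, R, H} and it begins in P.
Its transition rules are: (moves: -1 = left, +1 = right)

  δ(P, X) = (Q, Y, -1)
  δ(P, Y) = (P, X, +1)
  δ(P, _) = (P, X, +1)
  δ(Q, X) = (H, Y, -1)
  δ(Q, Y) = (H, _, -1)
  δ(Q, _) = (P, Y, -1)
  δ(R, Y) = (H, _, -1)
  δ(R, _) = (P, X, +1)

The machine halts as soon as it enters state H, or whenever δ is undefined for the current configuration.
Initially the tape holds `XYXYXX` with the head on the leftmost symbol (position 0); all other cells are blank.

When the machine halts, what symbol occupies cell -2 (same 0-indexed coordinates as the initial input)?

X

state=P head=0 tape=__[X]YXYXX   (P,X)→(Q,Y,-1)
state=Q head=-1 tape=_[_]YYXYXX   (Q,_)→(P,Y,-1)
state=P head=-2 tape=[_]YYYXYXX   (P,_)→(P,X,+1)
state=P head=-1 tape=X[Y]YYXYXX   (P,Y)→(P,X,+1)
state=P head=0 tape=XX[Y]YXYXX   (P,Y)→(P,X,+1)
state=P head=1 tape=XXX[Y]XYXX   (P,Y)→(P,X,+1)
state=P head=2 tape=XXXX[X]YXX   (P,X)→(Q,Y,-1)
state=Q head=1 tape=XXX[X]YYXX   (Q,X)→(H,Y,-1)
state=H head=0 tape=XX[X]YYYXX
Cell -2 holds X when M halts.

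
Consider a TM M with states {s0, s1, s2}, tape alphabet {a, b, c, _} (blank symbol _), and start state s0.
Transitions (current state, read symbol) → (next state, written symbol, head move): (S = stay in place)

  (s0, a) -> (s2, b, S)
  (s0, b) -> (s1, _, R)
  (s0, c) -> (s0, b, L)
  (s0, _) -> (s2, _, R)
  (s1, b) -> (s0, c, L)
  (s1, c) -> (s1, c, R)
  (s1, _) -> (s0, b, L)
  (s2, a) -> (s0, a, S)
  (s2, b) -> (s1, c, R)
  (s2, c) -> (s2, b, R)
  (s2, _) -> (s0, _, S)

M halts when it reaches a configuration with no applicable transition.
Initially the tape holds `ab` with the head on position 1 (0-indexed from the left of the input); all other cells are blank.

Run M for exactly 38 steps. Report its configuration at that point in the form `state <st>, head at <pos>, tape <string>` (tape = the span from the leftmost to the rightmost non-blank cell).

state s0, head at 1, tape a_bbbb

state=s0 head=1 tape=a[b]____   (s0,b)→(s1,_,R)
state=s1 head=2 tape=a_[_]___   (s1,_)→(s0,b,L)
state=s0 head=1 tape=a[_]b___   (s0,_)→(s2,_,R)
state=s2 head=2 tape=a_[b]___   (s2,b)→(s1,c,R)
state=s1 head=3 tape=a_c[_]__   (s1,_)→(s0,b,L)
state=s0 head=2 tape=a_[c]b__   (s0,c)→(s0,b,L)
state=s0 head=1 tape=a[_]bb__   (s0,_)→(s2,_,R)
state=s2 head=2 tape=a_[b]b__   (s2,b)→(s1,c,R)
state=s1 head=3 tape=a_c[b]__   (s1,b)→(s0,c,L)
state=s0 head=2 tape=a_[c]c__   (s0,c)→(s0,b,L)
state=s0 head=1 tape=a[_]bc__   (s0,_)→(s2,_,R)
state=s2 head=2 tape=a_[b]c__   (s2,b)→(s1,c,R)
state=s1 head=3 tape=a_c[c]__   (s1,c)→(s1,c,R)
state=s1 head=4 tape=a_cc[_]_   (s1,_)→(s0,b,L)
state=s0 head=3 tape=a_c[c]b_   (s0,c)→(s0,b,L)
state=s0 head=2 tape=a_[c]bb_   (s0,c)→(s0,b,L)
state=s0 head=1 tape=a[_]bbb_   (s0,_)→(s2,_,R)
state=s2 head=2 tape=a_[b]bb_   (s2,b)→(s1,c,R)
state=s1 head=3 tape=a_c[b]b_   (s1,b)→(s0,c,L)
state=s0 head=2 tape=a_[c]cb_   (s0,c)→(s0,b,L)
state=s0 head=1 tape=a[_]bcb_   (s0,_)→(s2,_,R)
state=s2 head=2 tape=a_[b]cb_   (s2,b)→(s1,c,R)
state=s1 head=3 tape=a_c[c]b_   (s1,c)→(s1,c,R)
state=s1 head=4 tape=a_cc[b]_   (s1,b)→(s0,c,L)
state=s0 head=3 tape=a_c[c]c_   (s0,c)→(s0,b,L)
state=s0 head=2 tape=a_[c]bc_   (s0,c)→(s0,b,L)
state=s0 head=1 tape=a[_]bbc_   (s0,_)→(s2,_,R)
state=s2 head=2 tape=a_[b]bc_   (s2,b)→(s1,c,R)
state=s1 head=3 tape=a_c[b]c_   (s1,b)→(s0,c,L)
state=s0 head=2 tape=a_[c]cc_   (s0,c)→(s0,b,L)
state=s0 head=1 tape=a[_]bcc_   (s0,_)→(s2,_,R)
state=s2 head=2 tape=a_[b]cc_   (s2,b)→(s1,c,R)
state=s1 head=3 tape=a_c[c]c_   (s1,c)→(s1,c,R)
state=s1 head=4 tape=a_cc[c]_   (s1,c)→(s1,c,R)
state=s1 head=5 tape=a_ccc[_]   (s1,_)→(s0,b,L)
state=s0 head=4 tape=a_cc[c]b   (s0,c)→(s0,b,L)
state=s0 head=3 tape=a_c[c]bb   (s0,c)→(s0,b,L)
state=s0 head=2 tape=a_[c]bbb   (s0,c)→(s0,b,L)
state=s0 head=1 tape=a[_]bbbb
After 38 steps: state s0, head at 1, tape a_bbbb.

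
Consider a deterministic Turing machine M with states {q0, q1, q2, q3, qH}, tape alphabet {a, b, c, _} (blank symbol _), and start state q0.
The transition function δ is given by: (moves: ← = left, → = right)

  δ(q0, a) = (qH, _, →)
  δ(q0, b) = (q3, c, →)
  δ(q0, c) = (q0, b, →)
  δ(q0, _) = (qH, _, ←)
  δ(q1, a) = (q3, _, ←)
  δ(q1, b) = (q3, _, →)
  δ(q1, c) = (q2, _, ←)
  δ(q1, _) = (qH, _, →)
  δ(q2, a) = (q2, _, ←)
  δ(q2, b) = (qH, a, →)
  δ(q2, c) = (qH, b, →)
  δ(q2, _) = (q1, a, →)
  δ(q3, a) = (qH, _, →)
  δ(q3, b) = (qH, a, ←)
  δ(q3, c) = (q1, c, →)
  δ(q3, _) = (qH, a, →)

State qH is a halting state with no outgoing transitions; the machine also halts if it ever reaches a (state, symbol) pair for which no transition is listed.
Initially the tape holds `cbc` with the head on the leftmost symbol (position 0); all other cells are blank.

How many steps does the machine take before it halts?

4

q0 | [c]bc__   read c → write b, move →, go to q0
q0 | b[b]c__   read b → write c, move →, go to q3
q3 | bc[c]__   read c → write c, move →, go to q1
q1 | bcc[_]_   read _ → write _, move →, go to qH
qH | bcc_[_]
M halts after 4 transitions.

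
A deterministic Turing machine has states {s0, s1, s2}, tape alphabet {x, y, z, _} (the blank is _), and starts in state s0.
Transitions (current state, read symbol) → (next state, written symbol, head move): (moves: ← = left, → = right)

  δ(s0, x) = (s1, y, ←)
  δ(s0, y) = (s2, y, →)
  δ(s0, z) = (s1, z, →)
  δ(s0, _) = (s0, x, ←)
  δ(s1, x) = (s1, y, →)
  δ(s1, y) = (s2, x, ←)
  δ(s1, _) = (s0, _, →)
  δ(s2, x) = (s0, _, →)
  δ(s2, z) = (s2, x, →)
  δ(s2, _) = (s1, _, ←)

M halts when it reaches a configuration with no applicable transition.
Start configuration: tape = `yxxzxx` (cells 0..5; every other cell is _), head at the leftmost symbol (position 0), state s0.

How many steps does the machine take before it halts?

22

state=s0 head=0 tape=[y]xxzxx_   (s0,y)→(s2,y,→)
state=s2 head=1 tape=y[x]xzxx_   (s2,x)→(s0,_,→)
state=s0 head=2 tape=y_[x]zxx_   (s0,x)→(s1,y,←)
state=s1 head=1 tape=y[_]yzxx_   (s1,_)→(s0,_,→)
state=s0 head=2 tape=y_[y]zxx_   (s0,y)→(s2,y,→)
state=s2 head=3 tape=y_y[z]xx_   (s2,z)→(s2,x,→)
state=s2 head=4 tape=y_yx[x]x_   (s2,x)→(s0,_,→)
state=s0 head=5 tape=y_yx_[x]_   (s0,x)→(s1,y,←)
state=s1 head=4 tape=y_yx[_]y_   (s1,_)→(s0,_,→)
state=s0 head=5 tape=y_yx_[y]_   (s0,y)→(s2,y,→)
state=s2 head=6 tape=y_yx_y[_]   (s2,_)→(s1,_,←)
state=s1 head=5 tape=y_yx_[y]_   (s1,y)→(s2,x,←)
state=s2 head=4 tape=y_yx[_]x_   (s2,_)→(s1,_,←)
state=s1 head=3 tape=y_y[x]_x_   (s1,x)→(s1,y,→)
state=s1 head=4 tape=y_yy[_]x_   (s1,_)→(s0,_,→)
state=s0 head=5 tape=y_yy_[x]_   (s0,x)→(s1,y,←)
state=s1 head=4 tape=y_yy[_]y_   (s1,_)→(s0,_,→)
state=s0 head=5 tape=y_yy_[y]_   (s0,y)→(s2,y,→)
state=s2 head=6 tape=y_yy_y[_]   (s2,_)→(s1,_,←)
state=s1 head=5 tape=y_yy_[y]_   (s1,y)→(s2,x,←)
state=s2 head=4 tape=y_yy[_]x_   (s2,_)→(s1,_,←)
state=s1 head=3 tape=y_y[y]_x_   (s1,y)→(s2,x,←)
state=s2 head=2 tape=y_[y]x_x_
M halts after 22 transitions.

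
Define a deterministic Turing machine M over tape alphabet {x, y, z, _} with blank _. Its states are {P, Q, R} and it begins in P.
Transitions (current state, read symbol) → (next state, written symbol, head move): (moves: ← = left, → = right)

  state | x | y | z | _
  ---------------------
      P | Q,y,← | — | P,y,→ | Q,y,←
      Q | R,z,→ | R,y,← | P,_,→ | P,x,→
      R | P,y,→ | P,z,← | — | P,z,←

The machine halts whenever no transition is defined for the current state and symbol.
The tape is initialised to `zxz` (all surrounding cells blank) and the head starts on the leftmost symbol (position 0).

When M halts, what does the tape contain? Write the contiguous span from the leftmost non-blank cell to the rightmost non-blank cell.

xyzyyz

state=P head=0 tape=___[z]xz   (P,z)→(P,y,→)
state=P head=1 tape=___y[x]z   (P,x)→(Q,y,←)
state=Q head=0 tape=___[y]yz   (Q,y)→(R,y,←)
state=R head=-1 tape=__[_]yyz   (R,_)→(P,z,←)
state=P head=-2 tape=_[_]zyyz   (P,_)→(Q,y,←)
state=Q head=-3 tape=[_]yzyyz   (Q,_)→(P,x,→)
state=P head=-2 tape=x[y]zyyz
The non-blank tape span at halt is xyzyyz.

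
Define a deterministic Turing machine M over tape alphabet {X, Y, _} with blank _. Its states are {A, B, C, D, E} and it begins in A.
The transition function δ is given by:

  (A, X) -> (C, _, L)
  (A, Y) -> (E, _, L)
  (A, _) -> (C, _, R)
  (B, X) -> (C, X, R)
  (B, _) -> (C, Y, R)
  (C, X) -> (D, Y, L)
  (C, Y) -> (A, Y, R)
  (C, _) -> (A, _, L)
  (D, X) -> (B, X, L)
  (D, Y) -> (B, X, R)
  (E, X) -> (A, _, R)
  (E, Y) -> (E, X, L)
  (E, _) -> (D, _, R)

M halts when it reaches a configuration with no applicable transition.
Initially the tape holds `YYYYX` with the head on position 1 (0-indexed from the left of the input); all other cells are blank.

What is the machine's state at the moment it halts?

A | _Y[Y]YYX   read Y → write _, move L, go to E
E | _[Y]_YYX   read Y → write X, move L, go to E
E | [_]X_YYX   read _ → write _, move R, go to D
D | _[X]_YYX   read X → write X, move L, go to B
B | [_]X_YYX   read _ → write Y, move R, go to C
C | Y[X]_YYX   read X → write Y, move L, go to D
D | [Y]Y_YYX   read Y → write X, move R, go to B
B | X[Y]_YYX
No transition is defined for (B, Y); M halts in state B.

B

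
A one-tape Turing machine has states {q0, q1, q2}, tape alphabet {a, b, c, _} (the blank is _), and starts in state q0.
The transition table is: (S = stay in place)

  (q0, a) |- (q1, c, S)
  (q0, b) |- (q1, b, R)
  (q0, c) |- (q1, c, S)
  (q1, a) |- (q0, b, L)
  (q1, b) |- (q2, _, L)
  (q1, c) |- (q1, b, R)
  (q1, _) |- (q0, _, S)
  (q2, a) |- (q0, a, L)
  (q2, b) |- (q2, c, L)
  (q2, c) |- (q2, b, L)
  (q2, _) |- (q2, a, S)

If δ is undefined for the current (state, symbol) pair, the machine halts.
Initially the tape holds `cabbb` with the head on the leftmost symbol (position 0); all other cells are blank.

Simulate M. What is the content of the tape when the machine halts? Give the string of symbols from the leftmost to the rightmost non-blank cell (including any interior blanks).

state=q0 head=0 tape=__[c]abbb   (q0,c)→(q1,c,S)
state=q1 head=0 tape=__[c]abbb   (q1,c)→(q1,b,R)
state=q1 head=1 tape=__b[a]bbb   (q1,a)→(q0,b,L)
state=q0 head=0 tape=__[b]bbbb   (q0,b)→(q1,b,R)
state=q1 head=1 tape=__b[b]bbb   (q1,b)→(q2,_,L)
state=q2 head=0 tape=__[b]_bbb   (q2,b)→(q2,c,L)
state=q2 head=-1 tape=_[_]c_bbb   (q2,_)→(q2,a,S)
state=q2 head=-1 tape=_[a]c_bbb   (q2,a)→(q0,a,L)
state=q0 head=-2 tape=[_]ac_bbb
The non-blank tape span at halt is ac_bbb.

ac_bbb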